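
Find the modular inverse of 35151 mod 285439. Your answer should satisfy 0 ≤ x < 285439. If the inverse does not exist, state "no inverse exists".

Run Euclid on (285439, 35151):
285439 = 8·35151 + 4231
35151 = 8·4231 + 1303
4231 = 3·1303 + 322
1303 = 4·322 + 15
322 = 21·15 + 7
15 = 2·7 + 1
7 = 7·1 + 0
gcd = 1, so the inverse exists. Back-substitute:
1 = 15 − 2·7
1 = −2·322 + 43·15
1 = 43·1303 − 174·322
1 = −174·4231 + 565·1303
1 = 565·35151 − 4694·4231
1 = −4694·285439 + 38117·35151
So 35151·38117 ≡ 1 (mod 285439).

38117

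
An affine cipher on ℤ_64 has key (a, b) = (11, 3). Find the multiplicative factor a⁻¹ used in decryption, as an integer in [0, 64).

35

Run Euclid on (64, 11):
64 = 5*11 + 9
11 = 1*9 + 2
9 = 4*2 + 1
2 = 2*1 + 0
gcd = 1, so the inverse exists. Back-substitute:
1 = 9 − 4·2
1 = −4·11 + 5·9
1 = 5·64 − 29·11
Thus 11·(-29) ≡ 1 (mod 64); reducing, -29 mod 64 = 35.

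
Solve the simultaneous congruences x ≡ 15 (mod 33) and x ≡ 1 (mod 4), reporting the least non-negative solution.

Write x = 15 + 33·k. Then 33·k ≡ 1 − 15 ≡ 2 (mod 4).
Need 33⁻¹ mod 4. Extended Euclid on (4, 1):
4 = 4×1 + 0
33⁻¹ ≡ 1 (mod 4), so k ≡ 1·2 ≡ 2 (mod 4).
x = 15 + 33·2 = 81.

81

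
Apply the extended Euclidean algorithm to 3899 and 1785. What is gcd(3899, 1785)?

7

Euclidean algorithm:
3899 = 2·1785 + 329
1785 = 5·329 + 140
329 = 2·140 + 49
140 = 2·49 + 42
49 = 1·42 + 7
42 = 6·7 + 0
gcd(3899, 1785) = 7.
Working backward:
7 = 49 − 42
7 = −140 + 3·49
7 = 3·329 − 7·140
7 = −7·1785 + 38·329
7 = 38·3899 − 83·1785
So 7 = (38)·3899 + (-83)·1785.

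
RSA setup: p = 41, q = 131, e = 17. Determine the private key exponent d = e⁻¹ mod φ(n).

φ(n) = (p−1)(q−1) = 40·130 = 5200.
Need d with 17·d ≡ 1 (mod 5200). Apply the extended Euclidean algorithm:
5200 = 305·17 + 15
17 = 1·15 + 2
15 = 7·2 + 1
2 = 2·1 + 0
Back-substitute:
1 = 15 − 7·2
1 = −7·17 + 8·15
1 = 8·5200 − 2447·17
So 17·(-2447) ≡ 1 (mod 5200), hence d ≡ -2447 ≡ 2753 (mod 5200).

2753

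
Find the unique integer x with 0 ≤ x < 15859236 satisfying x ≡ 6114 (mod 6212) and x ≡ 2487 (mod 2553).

11672250

Write x = 6114 + 6212·k. Then 6212·k ≡ 2487 − 6114 ≡ 1479 (mod 2553).
Need 6212⁻¹ mod 2553. Extended Euclid on (2553, 1106):
2553 = 2×1106 + 341
1106 = 3×341 + 83
341 = 4×83 + 9
83 = 9×9 + 2
9 = 4×2 + 1
2 = 2×1 + 0
Back-substitute:
1 = 9 − 4·2
1 = −4·83 + 37·9
1 = 37·341 − 152·83
1 = −152·1106 + 493·341
1 = 493·2553 − 1138·1106
6212⁻¹ ≡ 1415 (mod 2553), so k ≡ 1415·1479 ≡ 1878 (mod 2553).
x = 6114 + 6212·1878 = 11672250.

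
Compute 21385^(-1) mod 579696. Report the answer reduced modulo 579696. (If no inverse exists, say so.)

Compute gcd(21385, 579696):
579696 = 27×21385 + 2301
21385 = 9×2301 + 676
2301 = 3×676 + 273
676 = 2×273 + 130
273 = 2×130 + 13
130 = 10×13 + 0
gcd(21385, 579696) = 13 ≠ 1, so 21385 has no multiplicative inverse modulo 579696.

no inverse exists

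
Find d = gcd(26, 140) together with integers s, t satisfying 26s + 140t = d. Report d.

Euclidean algorithm:
140 = 5·26 + 10
26 = 2·10 + 6
10 = 1·6 + 4
6 = 1·4 + 2
4 = 2·2 + 0
gcd(26, 140) = 2.
Back-substituting:
2 = 6 − 4
2 = −10 + 2·6
2 = 2·26 − 5·10
2 = −5·140 + 27·26
So 2 = (-5)·140 + (27)·26.

2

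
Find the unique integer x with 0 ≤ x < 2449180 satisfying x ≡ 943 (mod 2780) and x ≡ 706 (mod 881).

Write x = 943 + 2780·k. Then 2780·k ≡ 706 − 943 ≡ 644 (mod 881).
Need 2780⁻¹ mod 881. Extended Euclid on (881, 137):
881 = 6*137 + 59
137 = 2*59 + 19
59 = 3*19 + 2
19 = 9*2 + 1
2 = 2*1 + 0
Back-substitute:
1 = 19 − 9·2
1 = −9·59 + 28·19
1 = 28·137 − 65·59
1 = −65·881 + 418·137
2780⁻¹ ≡ 418 (mod 881), so k ≡ 418·644 ≡ 487 (mod 881).
x = 943 + 2780·487 = 1354803.

1354803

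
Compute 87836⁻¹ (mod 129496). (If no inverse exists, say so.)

Compute gcd(87836, 129496):
129496 = 1·87836 + 41660
87836 = 2·41660 + 4516
41660 = 9·4516 + 1016
4516 = 4·1016 + 452
1016 = 2·452 + 112
452 = 4·112 + 4
112 = 28·4 + 0
gcd(87836, 129496) = 4 ≠ 1, so 87836 has no multiplicative inverse modulo 129496.

no inverse exists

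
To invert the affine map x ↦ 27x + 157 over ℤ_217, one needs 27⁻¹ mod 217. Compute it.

209

Extended Euclidean algorithm:
217 = 8·27 + 1
27 = 27·1 + 0
Since gcd(27, 217) = 1, back-substitute to write 1 as a combination:
1 = 217 − 8·27
Thus 27·(-8) ≡ 1 (mod 217); reducing, -8 mod 217 = 209.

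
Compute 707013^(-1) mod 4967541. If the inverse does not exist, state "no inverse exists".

no inverse exists

Euclidean algorithm on 4967541, 707013:
4967541 = 7×707013 + 18450
707013 = 38×18450 + 5913
18450 = 3×5913 + 711
5913 = 8×711 + 225
711 = 3×225 + 36
225 = 6×36 + 9
36 = 4×9 + 0
Since gcd = 9 > 1, 707013 is not a unit mod 4967541.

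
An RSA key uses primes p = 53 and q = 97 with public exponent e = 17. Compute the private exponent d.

φ(n) = (p−1)(q−1) = 52·96 = 4992.
Need d with 17·d ≡ 1 (mod 4992). Apply the extended Euclidean algorithm:
4992 = 293*17 + 11
17 = 1*11 + 6
11 = 1*6 + 5
6 = 1*5 + 1
5 = 5*1 + 0
Back-substitute:
1 = 6 − 5
1 = −11 + 2·6
1 = 2·17 − 3·11
1 = −3·4992 + 881·17
So 17·881 ≡ 1 (mod 4992), hence d = 881.

881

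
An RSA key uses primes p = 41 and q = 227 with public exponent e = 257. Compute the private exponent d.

φ(n) = (p−1)(q−1) = 40·226 = 9040.
Need d with 257·d ≡ 1 (mod 9040). Apply the extended Euclidean algorithm:
9040 = 35×257 + 45
257 = 5×45 + 32
45 = 1×32 + 13
32 = 2×13 + 6
13 = 2×6 + 1
6 = 6×1 + 0
Back-substitute:
1 = 13 − 2·6
1 = −2·32 + 5·13
1 = 5·45 − 7·32
1 = −7·257 + 40·45
1 = 40·9040 − 1407·257
So 257·(-1407) ≡ 1 (mod 9040), hence d ≡ -1407 ≡ 7633 (mod 9040).

7633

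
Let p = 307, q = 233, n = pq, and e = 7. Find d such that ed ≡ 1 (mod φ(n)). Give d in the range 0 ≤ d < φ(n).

40567

φ(n) = (p−1)(q−1) = 306·232 = 70992.
Need d with 7·d ≡ 1 (mod 70992). Apply the extended Euclidean algorithm:
70992 = 10141*7 + 5
7 = 1*5 + 2
5 = 2*2 + 1
2 = 2*1 + 0
Back-substitute:
1 = 5 − 2·2
1 = −2·7 + 3·5
1 = 3·70992 − 30425·7
So 7·(-30425) ≡ 1 (mod 70992), hence d ≡ -30425 ≡ 40567 (mod 70992).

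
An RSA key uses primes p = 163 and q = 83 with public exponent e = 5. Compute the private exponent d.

2657

φ(n) = (p−1)(q−1) = 162·82 = 13284.
Need d with 5·d ≡ 1 (mod 13284). Apply the extended Euclidean algorithm:
13284 = 2656·5 + 4
5 = 1·4 + 1
4 = 4·1 + 0
Back-substitute:
1 = 5 − 4
1 = −13284 + 2657·5
So 5·2657 ≡ 1 (mod 13284), hence d = 2657.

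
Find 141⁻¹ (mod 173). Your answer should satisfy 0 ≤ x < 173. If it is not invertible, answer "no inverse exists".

27

Extended Euclidean algorithm:
173 = 1·141 + 32
141 = 4·32 + 13
32 = 2·13 + 6
13 = 2·6 + 1
6 = 6·1 + 0
gcd = 1, so the inverse exists. Back-substitute:
1 = 13 − 2·6
1 = −2·32 + 5·13
1 = 5·141 − 22·32
1 = −22·173 + 27·141
So 141·27 ≡ 1 (mod 173).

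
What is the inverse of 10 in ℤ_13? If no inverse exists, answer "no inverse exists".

Apply the Euclidean algorithm to 13 and 10:
13 = 1*10 + 3
10 = 3*3 + 1
3 = 3*1 + 0
gcd = 1, so the inverse exists. Back-substitute:
1 = 10 − 3·3
1 = −3·13 + 4·10
So 10·4 ≡ 1 (mod 13).

4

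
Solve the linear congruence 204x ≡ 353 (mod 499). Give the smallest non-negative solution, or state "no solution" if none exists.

239

First find gcd(204, 499):
499 = 2×204 + 91
204 = 2×91 + 22
91 = 4×22 + 3
22 = 7×3 + 1
3 = 3×1 + 0
gcd = 1, so a unique solution mod 499 exists.
Back-substitute for the Bézout coefficients:
1 = 22 − 7·3
1 = −7·91 + 29·22
1 = 29·204 − 65·91
1 = −65·499 + 159·204
So 204·(159) ≡ 1 (mod 499), giving 204⁻¹ ≡ 159.
x ≡ 204⁻¹·353 ≡ 159·353 ≡ 239 (mod 499).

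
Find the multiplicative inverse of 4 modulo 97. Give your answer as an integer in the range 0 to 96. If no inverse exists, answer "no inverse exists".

73

Extended Euclidean algorithm:
97 = 24·4 + 1
4 = 4·1 + 0
gcd = 1, so the inverse exists. Back-substitute:
1 = 97 − 24·4
So 4·(-24) ≡ 1 (mod 97), and -24 ≡ 73 (mod 97).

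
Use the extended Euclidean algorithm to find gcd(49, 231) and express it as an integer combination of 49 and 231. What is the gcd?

7

Repeated division:
231 = 4·49 + 35
49 = 1·35 + 14
35 = 2·14 + 7
14 = 2·7 + 0
gcd(49, 231) = 7.
Working backward:
7 = 35 − 2·14
7 = −2·49 + 3·35
7 = 3·231 − 14·49
So 7 = (3)·231 + (-14)·49.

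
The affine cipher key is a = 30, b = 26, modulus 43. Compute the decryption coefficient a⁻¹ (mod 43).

33

Apply the Euclidean algorithm to 43 and 30:
43 = 1×30 + 13
30 = 2×13 + 4
13 = 3×4 + 1
4 = 4×1 + 0
gcd = 1, so the inverse exists. Back-substitute:
1 = 13 − 3·4
1 = −3·30 + 7·13
1 = 7·43 − 10·30
So 30·(-10) ≡ 1 (mod 43), and -10 ≡ 33 (mod 43).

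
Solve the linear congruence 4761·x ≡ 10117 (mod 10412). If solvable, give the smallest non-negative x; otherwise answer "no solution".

1697

First find gcd(4761, 10412):
10412 = 2·4761 + 890
4761 = 5·890 + 311
890 = 2·311 + 268
311 = 1·268 + 43
268 = 6·43 + 10
43 = 4·10 + 3
10 = 3·3 + 1
3 = 3·1 + 0
gcd = 1, so a unique solution mod 10412 exists.
Back-substitute for the Bézout coefficients:
1 = 10 − 3·3
1 = −3·43 + 13·10
1 = 13·268 − 81·43
1 = −81·311 + 94·268
1 = 94·890 − 269·311
1 = −269·4761 + 1439·890
1 = 1439·10412 − 3147·4761
So 4761·(-3147) ≡ 1 (mod 10412), giving 4761⁻¹ ≡ 7265.
x ≡ 4761⁻¹·10117 ≡ 7265·10117 ≡ 1697 (mod 10412).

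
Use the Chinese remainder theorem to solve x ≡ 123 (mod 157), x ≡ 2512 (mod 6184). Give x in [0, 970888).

874456

Write x = 123 + 157·k. Then 157·k ≡ 2512 − 123 ≡ 2389 (mod 6184).
Need 157⁻¹ mod 6184. Extended Euclid on (6184, 157):
6184 = 39*157 + 61
157 = 2*61 + 35
61 = 1*35 + 26
35 = 1*26 + 9
26 = 2*9 + 8
9 = 1*8 + 1
8 = 8*1 + 0
Back-substitute:
1 = 9 − 8
1 = −26 + 3·9
1 = 3·35 − 4·26
1 = −4·61 + 7·35
1 = 7·157 − 18·61
1 = −18·6184 + 709·157
157⁻¹ ≡ 709 (mod 6184), so k ≡ 709·2389 ≡ 5569 (mod 6184).
x = 123 + 157·5569 = 874456.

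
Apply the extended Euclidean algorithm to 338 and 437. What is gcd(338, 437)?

1

Repeated division:
437 = 1*338 + 99
338 = 3*99 + 41
99 = 2*41 + 17
41 = 2*17 + 7
17 = 2*7 + 3
7 = 2*3 + 1
3 = 3*1 + 0
gcd(338, 437) = 1.
Working backward:
1 = 7 − 2·3
1 = −2·17 + 5·7
1 = 5·41 − 12·17
1 = −12·99 + 29·41
1 = 29·338 − 99·99
1 = −99·437 + 128·338
So 1 = (-99)·437 + (128)·338.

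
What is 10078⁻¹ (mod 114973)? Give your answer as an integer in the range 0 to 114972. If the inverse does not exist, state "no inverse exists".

Apply the Euclidean algorithm to 114973 and 10078:
114973 = 11·10078 + 4115
10078 = 2·4115 + 1848
4115 = 2·1848 + 419
1848 = 4·419 + 172
419 = 2·172 + 75
172 = 2·75 + 22
75 = 3·22 + 9
22 = 2·9 + 4
9 = 2·4 + 1
4 = 4·1 + 0
Since gcd(10078, 114973) = 1, back-substitute to write 1 as a combination:
1 = 9 − 2·4
1 = −2·22 + 5·9
1 = 5·75 − 17·22
1 = −17·172 + 39·75
1 = 39·419 − 95·172
1 = −95·1848 + 419·419
1 = 419·4115 − 933·1848
1 = −933·10078 + 2285·4115
1 = 2285·114973 − 26068·10078
So 10078·(-26068) ≡ 1 (mod 114973), and -26068 ≡ 88905 (mod 114973).

88905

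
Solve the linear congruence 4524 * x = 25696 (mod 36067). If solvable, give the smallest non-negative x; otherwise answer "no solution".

29344

First find gcd(4524, 36067):
36067 = 7×4524 + 4399
4524 = 1×4399 + 125
4399 = 35×125 + 24
125 = 5×24 + 5
24 = 4×5 + 4
5 = 1×4 + 1
4 = 4×1 + 0
gcd = 1, so a unique solution mod 36067 exists.
Back-substitute for the Bézout coefficients:
1 = 5 − 4
1 = −24 + 5·5
1 = 5·125 − 26·24
1 = −26·4399 + 915·125
1 = 915·4524 − 941·4399
1 = −941·36067 + 7502·4524
So 4524·(7502) ≡ 1 (mod 36067), giving 4524⁻¹ ≡ 7502.
x ≡ 4524⁻¹·25696 ≡ 7502·25696 ≡ 29344 (mod 36067).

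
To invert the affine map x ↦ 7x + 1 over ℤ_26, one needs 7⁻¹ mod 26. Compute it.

15

Apply the Euclidean algorithm to 26 and 7:
26 = 3·7 + 5
7 = 1·5 + 2
5 = 2·2 + 1
2 = 2·1 + 0
The gcd is 1. Working backward:
1 = 5 − 2·2
1 = −2·7 + 3·5
1 = 3·26 − 11·7
Hence 7⁻¹ ≡ -11 ≡ 15 (mod 26).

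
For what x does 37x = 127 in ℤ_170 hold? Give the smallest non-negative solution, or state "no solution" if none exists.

31

First find gcd(37, 170):
170 = 4×37 + 22
37 = 1×22 + 15
22 = 1×15 + 7
15 = 2×7 + 1
7 = 7×1 + 0
gcd = 1, so a unique solution mod 170 exists.
Back-substitute for the Bézout coefficients:
1 = 15 − 2·7
1 = −2·22 + 3·15
1 = 3·37 − 5·22
1 = −5·170 + 23·37
So 37·(23) ≡ 1 (mod 170), giving 37⁻¹ ≡ 23.
x ≡ 37⁻¹·127 ≡ 23·127 ≡ 31 (mod 170).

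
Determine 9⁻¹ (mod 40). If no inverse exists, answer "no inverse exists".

Extended Euclidean algorithm:
40 = 4×9 + 4
9 = 2×4 + 1
4 = 4×1 + 0
The gcd is 1. Working backward:
1 = 9 − 2·4
1 = −2·40 + 9·9
So 9·9 ≡ 1 (mod 40).

9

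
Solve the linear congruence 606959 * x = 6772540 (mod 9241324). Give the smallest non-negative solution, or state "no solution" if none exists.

1748536

First find gcd(606959, 9241324):
9241324 = 15·606959 + 136939
606959 = 4·136939 + 59203
136939 = 2·59203 + 18533
59203 = 3·18533 + 3604
18533 = 5·3604 + 513
3604 = 7·513 + 13
513 = 39·13 + 6
13 = 2·6 + 1
6 = 6·1 + 0
gcd = 1, so a unique solution mod 9241324 exists.
Back-substitute for the Bézout coefficients:
1 = 13 − 2·6
1 = −2·513 + 79·13
1 = 79·3604 − 555·513
1 = −555·18533 + 2854·3604
1 = 2854·59203 − 9117·18533
1 = −9117·136939 + 21088·59203
1 = 21088·606959 − 93469·136939
1 = −93469·9241324 + 1423123·606959
So 606959·(1423123) ≡ 1 (mod 9241324), giving 606959⁻¹ ≡ 1423123.
x ≡ 606959⁻¹·6772540 ≡ 1423123·6772540 ≡ 1748536 (mod 9241324).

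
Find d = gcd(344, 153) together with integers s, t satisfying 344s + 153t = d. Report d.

1

Repeated division:
344 = 2·153 + 38
153 = 4·38 + 1
38 = 38·1 + 0
gcd(344, 153) = 1.
Express as a combination:
1 = 153 − 4·38
1 = −4·344 + 9·153
So 1 = (-4)·344 + (9)·153.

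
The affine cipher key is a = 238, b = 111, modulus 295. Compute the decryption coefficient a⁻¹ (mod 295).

207

gcd(295, 238) by repeated division:
295 = 1·238 + 57
238 = 4·57 + 10
57 = 5·10 + 7
10 = 1·7 + 3
7 = 2·3 + 1
3 = 3·1 + 0
Since gcd(238, 295) = 1, back-substitute to write 1 as a combination:
1 = 7 − 2·3
1 = −2·10 + 3·7
1 = 3·57 − 17·10
1 = −17·238 + 71·57
1 = 71·295 − 88·238
Thus 238·(-88) ≡ 1 (mod 295); reducing, -88 mod 295 = 207.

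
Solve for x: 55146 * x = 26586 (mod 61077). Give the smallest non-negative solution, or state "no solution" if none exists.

14979

First find gcd(55146, 61077):
61077 = 1*55146 + 5931
55146 = 9*5931 + 1767
5931 = 3*1767 + 630
1767 = 2*630 + 507
630 = 1*507 + 123
507 = 4*123 + 15
123 = 8*15 + 3
15 = 5*3 + 0
gcd = 3 and 3 | 26586, so solutions exist. Divide through by 3: 18382x ≡ 8862 (mod 20359).
Now find 18382⁻¹ mod 20359:
20359 = 1×18382 + 1977
18382 = 9×1977 + 589
1977 = 3×589 + 210
589 = 2×210 + 169
210 = 1×169 + 41
169 = 4×41 + 5
41 = 8×5 + 1
5 = 5×1 + 0
Back-substitute:
1 = 41 − 8·5
1 = −8·169 + 33·41
1 = 33·210 − 41·169
1 = −41·589 + 115·210
1 = 115·1977 − 386·589
1 = −386·18382 + 3589·1977
1 = 3589·20359 − 3975·18382
So 18382·(-3975) ≡ 1 (mod 20359), i.e. 18382⁻¹ ≡ 16384.
Then x ≡ 16384·8862 ≡ 14979 (mod 20359); the smallest non-negative solution is x = 14979.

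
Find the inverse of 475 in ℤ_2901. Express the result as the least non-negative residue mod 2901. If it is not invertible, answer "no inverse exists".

910

gcd(2901, 475) by repeated division:
2901 = 6·475 + 51
475 = 9·51 + 16
51 = 3·16 + 3
16 = 5·3 + 1
3 = 3·1 + 0
The gcd is 1. Working backward:
1 = 16 − 5·3
1 = −5·51 + 16·16
1 = 16·475 − 149·51
1 = −149·2901 + 910·475
So 475·910 ≡ 1 (mod 2901).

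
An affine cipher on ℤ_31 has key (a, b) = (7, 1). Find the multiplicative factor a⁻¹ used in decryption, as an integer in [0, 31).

Extended Euclidean algorithm:
31 = 4·7 + 3
7 = 2·3 + 1
3 = 3·1 + 0
The gcd is 1. Working backward:
1 = 7 − 2·3
1 = −2·31 + 9·7
So 7·9 ≡ 1 (mod 31).

9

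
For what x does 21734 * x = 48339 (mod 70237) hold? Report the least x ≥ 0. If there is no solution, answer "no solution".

36394

First find gcd(21734, 70237):
70237 = 3·21734 + 5035
21734 = 4·5035 + 1594
5035 = 3·1594 + 253
1594 = 6·253 + 76
253 = 3·76 + 25
76 = 3·25 + 1
25 = 25·1 + 0
gcd = 1, so a unique solution mod 70237 exists.
Back-substitute for the Bézout coefficients:
1 = 76 − 3·25
1 = −3·253 + 10·76
1 = 10·1594 − 63·253
1 = −63·5035 + 199·1594
1 = 199·21734 − 859·5035
1 = −859·70237 + 2776·21734
So 21734·(2776) ≡ 1 (mod 70237), giving 21734⁻¹ ≡ 2776.
x ≡ 21734⁻¹·48339 ≡ 2776·48339 ≡ 36394 (mod 70237).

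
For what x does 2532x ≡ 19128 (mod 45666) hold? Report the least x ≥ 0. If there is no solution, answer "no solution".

5815

First find gcd(2532, 45666):
45666 = 18×2532 + 90
2532 = 28×90 + 12
90 = 7×12 + 6
12 = 2×6 + 0
gcd = 6 and 6 | 19128, so solutions exist. Divide through by 6: 422x ≡ 3188 (mod 7611).
Now find 422⁻¹ mod 7611:
7611 = 18×422 + 15
422 = 28×15 + 2
15 = 7×2 + 1
2 = 2×1 + 0
Back-substitute:
1 = 15 − 7·2
1 = −7·422 + 197·15
1 = 197·7611 − 3553·422
So 422·(-3553) ≡ 1 (mod 7611), i.e. 422⁻¹ ≡ 4058.
Then x ≡ 4058·3188 ≡ 5815 (mod 7611); the smallest non-negative solution is x = 5815.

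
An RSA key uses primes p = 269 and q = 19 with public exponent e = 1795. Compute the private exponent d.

43

φ(n) = (p−1)(q−1) = 268·18 = 4824.
Need d with 1795·d ≡ 1 (mod 4824). Apply the extended Euclidean algorithm:
4824 = 2·1795 + 1234
1795 = 1·1234 + 561
1234 = 2·561 + 112
561 = 5·112 + 1
112 = 112·1 + 0
Back-substitute:
1 = 561 − 5·112
1 = −5·1234 + 11·561
1 = 11·1795 − 16·1234
1 = −16·4824 + 43·1795
So 1795·43 ≡ 1 (mod 4824), hence d = 43.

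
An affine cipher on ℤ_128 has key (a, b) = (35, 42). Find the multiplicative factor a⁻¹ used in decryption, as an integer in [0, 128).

11

Apply the Euclidean algorithm to 128 and 35:
128 = 3·35 + 23
35 = 1·23 + 12
23 = 1·12 + 11
12 = 1·11 + 1
11 = 11·1 + 0
The gcd is 1. Working backward:
1 = 12 − 11
1 = −23 + 2·12
1 = 2·35 − 3·23
1 = −3·128 + 11·35
So 35·11 ≡ 1 (mod 128).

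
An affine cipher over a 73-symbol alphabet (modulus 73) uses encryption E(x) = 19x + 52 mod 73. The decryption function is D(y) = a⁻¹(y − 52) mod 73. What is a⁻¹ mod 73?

50

Extended Euclidean algorithm:
73 = 3·19 + 16
19 = 1·16 + 3
16 = 5·3 + 1
3 = 3·1 + 0
Since gcd(19, 73) = 1, back-substitute to write 1 as a combination:
1 = 16 − 5·3
1 = −5·19 + 6·16
1 = 6·73 − 23·19
Thus 19·(-23) ≡ 1 (mod 73); reducing, -23 mod 73 = 50.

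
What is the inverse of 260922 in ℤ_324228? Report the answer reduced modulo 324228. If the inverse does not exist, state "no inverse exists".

Euclidean algorithm on 324228, 260922:
324228 = 1*260922 + 63306
260922 = 4*63306 + 7698
63306 = 8*7698 + 1722
7698 = 4*1722 + 810
1722 = 2*810 + 102
810 = 7*102 + 96
102 = 1*96 + 6
96 = 16*6 + 0
The gcd is 6, not 1, hence no inverse exists.

no inverse exists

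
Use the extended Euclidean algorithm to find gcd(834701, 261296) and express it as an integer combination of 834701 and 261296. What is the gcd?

7

Repeated division:
834701 = 3×261296 + 50813
261296 = 5×50813 + 7231
50813 = 7×7231 + 196
7231 = 36×196 + 175
196 = 1×175 + 21
175 = 8×21 + 7
21 = 3×7 + 0
gcd(834701, 261296) = 7.
Express as a combination:
7 = 175 − 8·21
7 = −8·196 + 9·175
7 = 9·7231 − 332·196
7 = −332·50813 + 2333·7231
7 = 2333·261296 − 11997·50813
7 = −11997·834701 + 38324·261296
So 7 = (-11997)·834701 + (38324)·261296.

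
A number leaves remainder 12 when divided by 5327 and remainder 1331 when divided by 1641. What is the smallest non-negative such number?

2722109

Write x = 12 + 5327·k. Then 5327·k ≡ 1331 − 12 ≡ 1319 (mod 1641).
Need 5327⁻¹ mod 1641. Extended Euclid on (1641, 404):
1641 = 4*404 + 25
404 = 16*25 + 4
25 = 6*4 + 1
4 = 4*1 + 0
Back-substitute:
1 = 25 − 6·4
1 = −6·404 + 97·25
1 = 97·1641 − 394·404
5327⁻¹ ≡ 1247 (mod 1641), so k ≡ 1247·1319 ≡ 511 (mod 1641).
x = 12 + 5327·511 = 2722109.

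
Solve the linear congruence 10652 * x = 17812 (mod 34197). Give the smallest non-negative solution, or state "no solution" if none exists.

First find gcd(10652, 34197):
34197 = 3·10652 + 2241
10652 = 4·2241 + 1688
2241 = 1·1688 + 553
1688 = 3·553 + 29
553 = 19·29 + 2
29 = 14·2 + 1
2 = 2·1 + 0
gcd = 1, so a unique solution mod 34197 exists.
Back-substitute for the Bézout coefficients:
1 = 29 − 14·2
1 = −14·553 + 267·29
1 = 267·1688 − 815·553
1 = −815·2241 + 1082·1688
1 = 1082·10652 − 5143·2241
1 = −5143·34197 + 16511·10652
So 10652·(16511) ≡ 1 (mod 34197), giving 10652⁻¹ ≡ 16511.
x ≡ 10652⁻¹·17812 ≡ 16511·17812 ≡ 33929 (mod 34197).

33929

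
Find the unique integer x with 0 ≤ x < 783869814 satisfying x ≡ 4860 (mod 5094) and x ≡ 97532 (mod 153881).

342021114

Write x = 4860 + 5094·k. Then 5094·k ≡ 97532 − 4860 ≡ 92672 (mod 153881).
Need 5094⁻¹ mod 153881. Extended Euclid on (153881, 5094):
153881 = 30×5094 + 1061
5094 = 4×1061 + 850
1061 = 1×850 + 211
850 = 4×211 + 6
211 = 35×6 + 1
6 = 6×1 + 0
Back-substitute:
1 = 211 − 35·6
1 = −35·850 + 141·211
1 = 141·1061 − 176·850
1 = −176·5094 + 845·1061
1 = 845·153881 − 25526·5094
5094⁻¹ ≡ 128355 (mod 153881), so k ≡ 128355·92672 ≡ 67141 (mod 153881).
x = 4860 + 5094·67141 = 342021114.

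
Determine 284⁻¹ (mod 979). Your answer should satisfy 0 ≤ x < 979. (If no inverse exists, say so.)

gcd(979, 284) by repeated division:
979 = 3*284 + 127
284 = 2*127 + 30
127 = 4*30 + 7
30 = 4*7 + 2
7 = 3*2 + 1
2 = 2*1 + 0
gcd = 1, so the inverse exists. Back-substitute:
1 = 7 − 3·2
1 = −3·30 + 13·7
1 = 13·127 − 55·30
1 = −55·284 + 123·127
1 = 123·979 − 424·284
Hence 284⁻¹ ≡ -424 ≡ 555 (mod 979).

555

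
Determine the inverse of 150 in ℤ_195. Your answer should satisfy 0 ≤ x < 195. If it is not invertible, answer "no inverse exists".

Compute gcd(150, 195):
195 = 1·150 + 45
150 = 3·45 + 15
45 = 3·15 + 0
gcd(150, 195) = 15 ≠ 1, so 150 has no multiplicative inverse modulo 195.

no inverse exists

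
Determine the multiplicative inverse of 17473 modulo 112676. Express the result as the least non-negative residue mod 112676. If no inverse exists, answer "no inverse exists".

gcd(112676, 17473) by repeated division:
112676 = 6·17473 + 7838
17473 = 2·7838 + 1797
7838 = 4·1797 + 650
1797 = 2·650 + 497
650 = 1·497 + 153
497 = 3·153 + 38
153 = 4·38 + 1
38 = 38·1 + 0
Since gcd(17473, 112676) = 1, back-substitute to write 1 as a combination:
1 = 153 − 4·38
1 = −4·497 + 13·153
1 = 13·650 − 17·497
1 = −17·1797 + 47·650
1 = 47·7838 − 205·1797
1 = −205·17473 + 457·7838
1 = 457·112676 − 2947·17473
Hence 17473⁻¹ ≡ -2947 ≡ 109729 (mod 112676).

109729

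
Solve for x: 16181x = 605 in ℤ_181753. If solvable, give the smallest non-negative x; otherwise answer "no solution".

10772

First find gcd(16181, 181753):
181753 = 11·16181 + 3762
16181 = 4·3762 + 1133
3762 = 3·1133 + 363
1133 = 3·363 + 44
363 = 8·44 + 11
44 = 4·11 + 0
gcd = 11 and 11 | 605, so solutions exist. Divide through by 11: 1471x ≡ 55 (mod 16523).
Now find 1471⁻¹ mod 16523:
16523 = 11×1471 + 342
1471 = 4×342 + 103
342 = 3×103 + 33
103 = 3×33 + 4
33 = 8×4 + 1
4 = 4×1 + 0
Back-substitute:
1 = 33 − 8·4
1 = −8·103 + 25·33
1 = 25·342 − 83·103
1 = −83·1471 + 357·342
1 = 357·16523 − 4010·1471
So 1471·(-4010) ≡ 1 (mod 16523), i.e. 1471⁻¹ ≡ 12513.
Then x ≡ 12513·55 ≡ 10772 (mod 16523); the smallest non-negative solution is x = 10772.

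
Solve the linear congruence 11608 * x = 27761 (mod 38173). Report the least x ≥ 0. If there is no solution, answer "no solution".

14508

First find gcd(11608, 38173):
38173 = 3·11608 + 3349
11608 = 3·3349 + 1561
3349 = 2·1561 + 227
1561 = 6·227 + 199
227 = 1·199 + 28
199 = 7·28 + 3
28 = 9·3 + 1
3 = 3·1 + 0
gcd = 1, so a unique solution mod 38173 exists.
Back-substitute for the Bézout coefficients:
1 = 28 − 9·3
1 = −9·199 + 64·28
1 = 64·227 − 73·199
1 = −73·1561 + 502·227
1 = 502·3349 − 1077·1561
1 = −1077·11608 + 3733·3349
1 = 3733·38173 − 12276·11608
So 11608·(-12276) ≡ 1 (mod 38173), giving 11608⁻¹ ≡ 25897.
x ≡ 11608⁻¹·27761 ≡ 25897·27761 ≡ 14508 (mod 38173).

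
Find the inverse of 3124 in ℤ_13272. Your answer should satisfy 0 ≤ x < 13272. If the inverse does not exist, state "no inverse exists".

no inverse exists

Compute gcd(3124, 13272):
13272 = 4·3124 + 776
3124 = 4·776 + 20
776 = 38·20 + 16
20 = 1·16 + 4
16 = 4·4 + 0
Since gcd = 4 > 1, 3124 is not a unit mod 13272.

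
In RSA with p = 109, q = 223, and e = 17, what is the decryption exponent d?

φ(n) = (p−1)(q−1) = 108·222 = 23976.
Need d with 17·d ≡ 1 (mod 23976). Apply the extended Euclidean algorithm:
23976 = 1410×17 + 6
17 = 2×6 + 5
6 = 1×5 + 1
5 = 5×1 + 0
Back-substitute:
1 = 6 − 5
1 = −17 + 3·6
1 = 3·23976 − 4231·17
So 17·(-4231) ≡ 1 (mod 23976), hence d ≡ -4231 ≡ 19745 (mod 23976).

19745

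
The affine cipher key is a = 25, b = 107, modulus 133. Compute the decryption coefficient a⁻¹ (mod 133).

Extended Euclidean algorithm:
133 = 5×25 + 8
25 = 3×8 + 1
8 = 8×1 + 0
Since gcd(25, 133) = 1, back-substitute to write 1 as a combination:
1 = 25 − 3·8
1 = −3·133 + 16·25
So 25·16 ≡ 1 (mod 133).

16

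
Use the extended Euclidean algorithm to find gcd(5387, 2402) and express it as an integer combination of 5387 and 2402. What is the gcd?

1

Euclidean algorithm:
5387 = 2×2402 + 583
2402 = 4×583 + 70
583 = 8×70 + 23
70 = 3×23 + 1
23 = 23×1 + 0
gcd(5387, 2402) = 1.
Working backward:
1 = 70 − 3·23
1 = −3·583 + 25·70
1 = 25·2402 − 103·583
1 = −103·5387 + 231·2402
So 1 = (-103)·5387 + (231)·2402.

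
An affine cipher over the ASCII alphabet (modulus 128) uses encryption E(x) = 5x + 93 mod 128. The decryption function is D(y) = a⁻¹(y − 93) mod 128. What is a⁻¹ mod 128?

Run Euclid on (128, 5):
128 = 25*5 + 3
5 = 1*3 + 2
3 = 1*2 + 1
2 = 2*1 + 0
The gcd is 1. Working backward:
1 = 3 − 2
1 = −5 + 2·3
1 = 2·128 − 51·5
So 5·(-51) ≡ 1 (mod 128), and -51 ≡ 77 (mod 128).

77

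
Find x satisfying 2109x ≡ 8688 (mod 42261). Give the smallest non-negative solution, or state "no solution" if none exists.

First find gcd(2109, 42261):
42261 = 20*2109 + 81
2109 = 26*81 + 3
81 = 27*3 + 0
gcd = 3 and 3 | 8688, so solutions exist. Divide through by 3: 703x ≡ 2896 (mod 14087).
Now find 703⁻¹ mod 14087:
14087 = 20*703 + 27
703 = 26*27 + 1
27 = 27*1 + 0
Back-substitute:
1 = 703 − 26·27
1 = −26·14087 + 521·703
So 703⁻¹ ≡ 521 (mod 14087).
Then x ≡ 521·2896 ≡ 1507 (mod 14087); the smallest non-negative solution is x = 1507.

1507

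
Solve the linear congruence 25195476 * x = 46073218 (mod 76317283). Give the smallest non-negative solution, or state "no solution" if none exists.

First find gcd(25195476, 76317283):
76317283 = 3*25195476 + 730855
25195476 = 34*730855 + 346406
730855 = 2*346406 + 38043
346406 = 9*38043 + 4019
38043 = 9*4019 + 1872
4019 = 2*1872 + 275
1872 = 6*275 + 222
275 = 1*222 + 53
222 = 4*53 + 10
53 = 5*10 + 3
10 = 3*3 + 1
3 = 3*1 + 0
gcd = 1, so a unique solution mod 76317283 exists.
Back-substitute for the Bézout coefficients:
1 = 10 − 3·3
1 = −3·53 + 16·10
1 = 16·222 − 67·53
1 = −67·275 + 83·222
1 = 83·1872 − 565·275
1 = −565·4019 + 1213·1872
1 = 1213·38043 − 11482·4019
1 = −11482·346406 + 104551·38043
1 = 104551·730855 − 220584·346406
1 = −220584·25195476 + 7604407·730855
1 = 7604407·76317283 − 23033805·25195476
So 25195476·(-23033805) ≡ 1 (mod 76317283), giving 25195476⁻¹ ≡ 53283478.
x ≡ 25195476⁻¹·46073218 ≡ 53283478·46073218 ≡ 59849026 (mod 76317283).

59849026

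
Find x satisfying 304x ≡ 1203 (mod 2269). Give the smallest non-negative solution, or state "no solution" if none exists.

2161

First find gcd(304, 2269):
2269 = 7×304 + 141
304 = 2×141 + 22
141 = 6×22 + 9
22 = 2×9 + 4
9 = 2×4 + 1
4 = 4×1 + 0
gcd = 1, so a unique solution mod 2269 exists.
Back-substitute for the Bézout coefficients:
1 = 9 − 2·4
1 = −2·22 + 5·9
1 = 5·141 − 32·22
1 = −32·304 + 69·141
1 = 69·2269 − 515·304
So 304·(-515) ≡ 1 (mod 2269), giving 304⁻¹ ≡ 1754.
x ≡ 304⁻¹·1203 ≡ 1754·1203 ≡ 2161 (mod 2269).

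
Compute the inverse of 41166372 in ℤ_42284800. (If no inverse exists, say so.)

no inverse exists

Euclidean algorithm on 42284800, 41166372:
42284800 = 1·41166372 + 1118428
41166372 = 36·1118428 + 902964
1118428 = 1·902964 + 215464
902964 = 4·215464 + 41108
215464 = 5·41108 + 9924
41108 = 4·9924 + 1412
9924 = 7·1412 + 40
1412 = 35·40 + 12
40 = 3·12 + 4
12 = 3·4 + 0
gcd(41166372, 42284800) = 4 ≠ 1, so 41166372 has no multiplicative inverse modulo 42284800.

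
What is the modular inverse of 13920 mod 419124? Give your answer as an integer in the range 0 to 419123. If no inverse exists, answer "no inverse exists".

Compute gcd(13920, 419124):
419124 = 30×13920 + 1524
13920 = 9×1524 + 204
1524 = 7×204 + 96
204 = 2×96 + 12
96 = 8×12 + 0
gcd(13920, 419124) = 12 ≠ 1, so 13920 has no multiplicative inverse modulo 419124.

no inverse exists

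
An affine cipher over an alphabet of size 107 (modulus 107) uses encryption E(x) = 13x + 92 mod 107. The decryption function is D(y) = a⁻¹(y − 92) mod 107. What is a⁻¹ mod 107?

gcd(107, 13) by repeated division:
107 = 8·13 + 3
13 = 4·3 + 1
3 = 3·1 + 0
The gcd is 1. Working backward:
1 = 13 − 4·3
1 = −4·107 + 33·13
So 13·33 ≡ 1 (mod 107).

33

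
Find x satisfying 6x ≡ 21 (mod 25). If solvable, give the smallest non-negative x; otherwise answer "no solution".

First find gcd(6, 25):
25 = 4·6 + 1
6 = 6·1 + 0
gcd = 1, so a unique solution mod 25 exists.
Back-substitute for the Bézout coefficients:
1 = 25 − 4·6
So 6·(-4) ≡ 1 (mod 25), giving 6⁻¹ ≡ 21.
x ≡ 6⁻¹·21 ≡ 21·21 ≡ 16 (mod 25).

16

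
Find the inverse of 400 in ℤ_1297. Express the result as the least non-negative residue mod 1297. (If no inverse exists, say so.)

Apply the Euclidean algorithm to 1297 and 400:
1297 = 3×400 + 97
400 = 4×97 + 12
97 = 8×12 + 1
12 = 12×1 + 0
gcd = 1, so the inverse exists. Back-substitute:
1 = 97 − 8·12
1 = −8·400 + 33·97
1 = 33·1297 − 107·400
So 400·(-107) ≡ 1 (mod 1297), and -107 ≡ 1190 (mod 1297).

1190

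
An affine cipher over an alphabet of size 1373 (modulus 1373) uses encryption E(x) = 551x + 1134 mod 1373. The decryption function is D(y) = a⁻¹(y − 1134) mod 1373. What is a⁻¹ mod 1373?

gcd(1373, 551) by repeated division:
1373 = 2·551 + 271
551 = 2·271 + 9
271 = 30·9 + 1
9 = 9·1 + 0
Since gcd(551, 1373) = 1, back-substitute to write 1 as a combination:
1 = 271 − 30·9
1 = −30·551 + 61·271
1 = 61·1373 − 152·551
So 551·(-152) ≡ 1 (mod 1373), and -152 ≡ 1221 (mod 1373).

1221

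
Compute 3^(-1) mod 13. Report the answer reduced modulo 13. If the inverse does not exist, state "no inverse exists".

Extended Euclidean algorithm:
13 = 4×3 + 1
3 = 3×1 + 0
Since gcd(3, 13) = 1, back-substitute to write 1 as a combination:
1 = 13 − 4·3
Thus 3·(-4) ≡ 1 (mod 13); reducing, -4 mod 13 = 9.

9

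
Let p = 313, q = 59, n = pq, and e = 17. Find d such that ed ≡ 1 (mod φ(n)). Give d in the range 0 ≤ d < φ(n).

φ(n) = (p−1)(q−1) = 312·58 = 18096.
Need d with 17·d ≡ 1 (mod 18096). Apply the extended Euclidean algorithm:
18096 = 1064·17 + 8
17 = 2·8 + 1
8 = 8·1 + 0
Back-substitute:
1 = 17 − 2·8
1 = −2·18096 + 2129·17
So 17·2129 ≡ 1 (mod 18096), hence d = 2129.

2129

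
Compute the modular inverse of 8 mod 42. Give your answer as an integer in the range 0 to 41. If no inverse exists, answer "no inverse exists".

no inverse exists

Euclidean algorithm on 42, 8:
42 = 5*8 + 2
8 = 4*2 + 0
The gcd is 2, not 1, hence no inverse exists.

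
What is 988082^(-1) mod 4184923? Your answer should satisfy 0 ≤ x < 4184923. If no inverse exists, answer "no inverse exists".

2173256

Apply the Euclidean algorithm to 4184923 and 988082:
4184923 = 4*988082 + 232595
988082 = 4*232595 + 57702
232595 = 4*57702 + 1787
57702 = 32*1787 + 518
1787 = 3*518 + 233
518 = 2*233 + 52
233 = 4*52 + 25
52 = 2*25 + 2
25 = 12*2 + 1
2 = 2*1 + 0
gcd = 1, so the inverse exists. Back-substitute:
1 = 25 − 12·2
1 = −12·52 + 25·25
1 = 25·233 − 112·52
1 = −112·518 + 249·233
1 = 249·1787 − 859·518
1 = −859·57702 + 27737·1787
1 = 27737·232595 − 111807·57702
1 = −111807·988082 + 474965·232595
1 = 474965·4184923 − 2011667·988082
So 988082·(-2011667) ≡ 1 (mod 4184923), and -2011667 ≡ 2173256 (mod 4184923).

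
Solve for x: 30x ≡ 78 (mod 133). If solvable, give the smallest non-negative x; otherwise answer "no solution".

First find gcd(30, 133):
133 = 4×30 + 13
30 = 2×13 + 4
13 = 3×4 + 1
4 = 4×1 + 0
gcd = 1, so a unique solution mod 133 exists.
Back-substitute for the Bézout coefficients:
1 = 13 − 3·4
1 = −3·30 + 7·13
1 = 7·133 − 31·30
So 30·(-31) ≡ 1 (mod 133), giving 30⁻¹ ≡ 102.
x ≡ 30⁻¹·78 ≡ 102·78 ≡ 109 (mod 133).

109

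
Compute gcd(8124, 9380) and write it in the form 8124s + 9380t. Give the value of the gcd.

4

Repeated division:
9380 = 1*8124 + 1256
8124 = 6*1256 + 588
1256 = 2*588 + 80
588 = 7*80 + 28
80 = 2*28 + 24
28 = 1*24 + 4
24 = 6*4 + 0
gcd(8124, 9380) = 4.
Back-substituting:
4 = 28 − 24
4 = −80 + 3·28
4 = 3·588 − 22·80
4 = −22·1256 + 47·588
4 = 47·8124 − 304·1256
4 = −304·9380 + 351·8124
So 4 = (-304)·9380 + (351)·8124.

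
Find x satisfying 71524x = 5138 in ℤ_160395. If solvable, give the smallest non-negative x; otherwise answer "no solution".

First find gcd(71524, 160395):
160395 = 2×71524 + 17347
71524 = 4×17347 + 2136
17347 = 8×2136 + 259
2136 = 8×259 + 64
259 = 4×64 + 3
64 = 21×3 + 1
3 = 3×1 + 0
gcd = 1, so a unique solution mod 160395 exists.
Back-substitute for the Bézout coefficients:
1 = 64 − 21·3
1 = −21·259 + 85·64
1 = 85·2136 − 701·259
1 = −701·17347 + 5693·2136
1 = 5693·71524 − 23473·17347
1 = −23473·160395 + 52639·71524
So 71524·(52639) ≡ 1 (mod 160395), giving 71524⁻¹ ≡ 52639.
x ≡ 71524⁻¹·5138 ≡ 52639·5138 ≡ 33212 (mod 160395).

33212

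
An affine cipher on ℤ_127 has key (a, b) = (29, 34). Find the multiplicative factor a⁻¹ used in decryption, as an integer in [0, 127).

Run Euclid on (127, 29):
127 = 4×29 + 11
29 = 2×11 + 7
11 = 1×7 + 4
7 = 1×4 + 3
4 = 1×3 + 1
3 = 3×1 + 0
Since gcd(29, 127) = 1, back-substitute to write 1 as a combination:
1 = 4 − 3
1 = −7 + 2·4
1 = 2·11 − 3·7
1 = −3·29 + 8·11
1 = 8·127 − 35·29
Hence 29⁻¹ ≡ -35 ≡ 92 (mod 127).

92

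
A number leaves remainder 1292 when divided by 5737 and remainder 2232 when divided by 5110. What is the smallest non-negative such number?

Write x = 1292 + 5737·k. Then 5737·k ≡ 2232 − 1292 ≡ 940 (mod 5110).
Need 5737⁻¹ mod 5110. Extended Euclid on (5110, 627):
5110 = 8·627 + 94
627 = 6·94 + 63
94 = 1·63 + 31
63 = 2·31 + 1
31 = 31·1 + 0
Back-substitute:
1 = 63 − 2·31
1 = −2·94 + 3·63
1 = 3·627 − 20·94
1 = −20·5110 + 163·627
5737⁻¹ ≡ 163 (mod 5110), so k ≡ 163·940 ≡ 5030 (mod 5110).
x = 1292 + 5737·5030 = 28858402.

28858402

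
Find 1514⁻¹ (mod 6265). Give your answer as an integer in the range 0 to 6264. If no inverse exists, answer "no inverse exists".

Run Euclid on (6265, 1514):
6265 = 4*1514 + 209
1514 = 7*209 + 51
209 = 4*51 + 5
51 = 10*5 + 1
5 = 5*1 + 0
The gcd is 1. Working backward:
1 = 51 − 10·5
1 = −10·209 + 41·51
1 = 41·1514 − 297·209
1 = −297·6265 + 1229·1514
So 1514·1229 ≡ 1 (mod 6265).

1229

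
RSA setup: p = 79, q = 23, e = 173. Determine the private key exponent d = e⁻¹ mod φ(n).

1349

φ(n) = (p−1)(q−1) = 78·22 = 1716.
Need d with 173·d ≡ 1 (mod 1716). Apply the extended Euclidean algorithm:
1716 = 9·173 + 159
173 = 1·159 + 14
159 = 11·14 + 5
14 = 2·5 + 4
5 = 1·4 + 1
4 = 4·1 + 0
Back-substitute:
1 = 5 − 4
1 = −14 + 3·5
1 = 3·159 − 34·14
1 = −34·173 + 37·159
1 = 37·1716 − 367·173
So 173·(-367) ≡ 1 (mod 1716), hence d ≡ -367 ≡ 1349 (mod 1716).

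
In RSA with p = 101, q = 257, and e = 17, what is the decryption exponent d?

13553

φ(n) = (p−1)(q−1) = 100·256 = 25600.
Need d with 17·d ≡ 1 (mod 25600). Apply the extended Euclidean algorithm:
25600 = 1505·17 + 15
17 = 1·15 + 2
15 = 7·2 + 1
2 = 2·1 + 0
Back-substitute:
1 = 15 − 7·2
1 = −7·17 + 8·15
1 = 8·25600 − 12047·17
So 17·(-12047) ≡ 1 (mod 25600), hence d ≡ -12047 ≡ 13553 (mod 25600).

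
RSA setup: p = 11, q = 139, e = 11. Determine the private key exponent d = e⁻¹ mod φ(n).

251

φ(n) = (p−1)(q−1) = 10·138 = 1380.
Need d with 11·d ≡ 1 (mod 1380). Apply the extended Euclidean algorithm:
1380 = 125*11 + 5
11 = 2*5 + 1
5 = 5*1 + 0
Back-substitute:
1 = 11 − 2·5
1 = −2·1380 + 251·11
So 11·251 ≡ 1 (mod 1380), hence d = 251.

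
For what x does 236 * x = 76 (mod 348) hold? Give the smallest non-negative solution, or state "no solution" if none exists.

First find gcd(236, 348):
348 = 1·236 + 112
236 = 2·112 + 12
112 = 9·12 + 4
12 = 3·4 + 0
gcd = 4 and 4 | 76, so solutions exist. Divide through by 4: 59x ≡ 19 (mod 87).
Now find 59⁻¹ mod 87:
87 = 1*59 + 28
59 = 2*28 + 3
28 = 9*3 + 1
3 = 3*1 + 0
Back-substitute:
1 = 28 − 9·3
1 = −9·59 + 19·28
1 = 19·87 − 28·59
So 59·(-28) ≡ 1 (mod 87), i.e. 59⁻¹ ≡ 59.
Then x ≡ 59·19 ≡ 77 (mod 87); the smallest non-negative solution is x = 77.

77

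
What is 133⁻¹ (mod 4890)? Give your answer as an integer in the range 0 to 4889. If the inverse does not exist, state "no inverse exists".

Run Euclid on (4890, 133):
4890 = 36*133 + 102
133 = 1*102 + 31
102 = 3*31 + 9
31 = 3*9 + 4
9 = 2*4 + 1
4 = 4*1 + 0
The gcd is 1. Working backward:
1 = 9 − 2·4
1 = −2·31 + 7·9
1 = 7·102 − 23·31
1 = −23·133 + 30·102
1 = 30·4890 − 1103·133
So 133·(-1103) ≡ 1 (mod 4890), and -1103 ≡ 3787 (mod 4890).

3787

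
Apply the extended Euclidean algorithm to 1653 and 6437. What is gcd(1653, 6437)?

1

Apply Euclid's algorithm to 6437 and 1653:
6437 = 3·1653 + 1478
1653 = 1·1478 + 175
1478 = 8·175 + 78
175 = 2·78 + 19
78 = 4·19 + 2
19 = 9·2 + 1
2 = 2·1 + 0
gcd(1653, 6437) = 1.
Express as a combination:
1 = 19 − 9·2
1 = −9·78 + 37·19
1 = 37·175 − 83·78
1 = −83·1478 + 701·175
1 = 701·1653 − 784·1478
1 = −784·6437 + 3053·1653
So 1 = (-784)·6437 + (3053)·1653.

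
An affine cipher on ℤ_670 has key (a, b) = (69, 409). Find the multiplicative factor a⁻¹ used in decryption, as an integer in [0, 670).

369

Apply the Euclidean algorithm to 670 and 69:
670 = 9×69 + 49
69 = 1×49 + 20
49 = 2×20 + 9
20 = 2×9 + 2
9 = 4×2 + 1
2 = 2×1 + 0
The gcd is 1. Working backward:
1 = 9 − 4·2
1 = −4·20 + 9·9
1 = 9·49 − 22·20
1 = −22·69 + 31·49
1 = 31·670 − 301·69
Hence 69⁻¹ ≡ -301 ≡ 369 (mod 670).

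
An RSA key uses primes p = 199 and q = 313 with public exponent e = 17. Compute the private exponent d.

φ(n) = (p−1)(q−1) = 198·312 = 61776.
Need d with 17·d ≡ 1 (mod 61776). Apply the extended Euclidean algorithm:
61776 = 3633*17 + 15
17 = 1*15 + 2
15 = 7*2 + 1
2 = 2*1 + 0
Back-substitute:
1 = 15 − 7·2
1 = −7·17 + 8·15
1 = 8·61776 − 29071·17
So 17·(-29071) ≡ 1 (mod 61776), hence d ≡ -29071 ≡ 32705 (mod 61776).

32705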